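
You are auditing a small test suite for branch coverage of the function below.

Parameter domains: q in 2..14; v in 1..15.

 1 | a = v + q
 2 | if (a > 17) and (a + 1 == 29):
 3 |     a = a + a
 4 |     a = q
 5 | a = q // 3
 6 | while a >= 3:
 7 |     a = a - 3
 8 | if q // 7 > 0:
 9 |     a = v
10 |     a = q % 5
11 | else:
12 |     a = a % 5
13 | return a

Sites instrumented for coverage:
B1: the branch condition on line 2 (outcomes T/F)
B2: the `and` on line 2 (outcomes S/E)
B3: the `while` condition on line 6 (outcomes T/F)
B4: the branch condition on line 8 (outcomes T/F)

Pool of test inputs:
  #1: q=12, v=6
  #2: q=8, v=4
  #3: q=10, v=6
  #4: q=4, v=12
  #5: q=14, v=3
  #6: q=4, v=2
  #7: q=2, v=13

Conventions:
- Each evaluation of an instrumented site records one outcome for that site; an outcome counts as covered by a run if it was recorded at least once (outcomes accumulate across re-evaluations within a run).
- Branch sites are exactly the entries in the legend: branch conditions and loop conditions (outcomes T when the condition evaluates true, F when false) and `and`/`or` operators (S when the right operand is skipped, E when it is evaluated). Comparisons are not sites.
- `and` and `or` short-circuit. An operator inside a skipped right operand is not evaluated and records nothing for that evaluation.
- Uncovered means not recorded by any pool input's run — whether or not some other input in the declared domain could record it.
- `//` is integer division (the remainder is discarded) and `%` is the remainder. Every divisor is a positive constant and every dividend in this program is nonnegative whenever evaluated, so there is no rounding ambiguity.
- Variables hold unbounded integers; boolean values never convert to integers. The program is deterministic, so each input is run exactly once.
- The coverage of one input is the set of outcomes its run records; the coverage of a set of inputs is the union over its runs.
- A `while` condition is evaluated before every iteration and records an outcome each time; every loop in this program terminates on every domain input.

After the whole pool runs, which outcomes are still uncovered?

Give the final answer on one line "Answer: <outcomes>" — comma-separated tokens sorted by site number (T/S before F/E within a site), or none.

#1 (q=12, v=6) -> B2->E, B1->F, B3->T, B3->F, B4->T; covered: B1=F, B2=E, B3=T, B3=F, B4=T
#2 (q=8, v=4) -> B2->S, B1->F, B3->F, B4->T; covered: B1=F, B2=S, B3=F, B4=T
#3 (q=10, v=6) -> B2->S, B1->F, B3->T, B3->F, B4->T; covered: B1=F, B2=S, B3=T, B3=F, B4=T
#4 (q=4, v=12) -> B2->S, B1->F, B3->F, B4->F; covered: B1=F, B2=S, B3=F, B4=F
#5 (q=14, v=3) -> B2->S, B1->F, B3->T, B3->F, B4->T; covered: B1=F, B2=S, B3=T, B3=F, B4=T
#6 (q=4, v=2) -> B2->S, B1->F, B3->F, B4->F; covered: B1=F, B2=S, B3=F, B4=F
#7 (q=2, v=13) -> B2->S, B1->F, B3->F, B4->F; covered: B1=F, B2=S, B3=F, B4=F
union over the pool: B1=F, B2=S, B2=E, B3=T, B3=F, B4=T, B4=F
uncovered (1 of 8): B1=T

Answer: B1=T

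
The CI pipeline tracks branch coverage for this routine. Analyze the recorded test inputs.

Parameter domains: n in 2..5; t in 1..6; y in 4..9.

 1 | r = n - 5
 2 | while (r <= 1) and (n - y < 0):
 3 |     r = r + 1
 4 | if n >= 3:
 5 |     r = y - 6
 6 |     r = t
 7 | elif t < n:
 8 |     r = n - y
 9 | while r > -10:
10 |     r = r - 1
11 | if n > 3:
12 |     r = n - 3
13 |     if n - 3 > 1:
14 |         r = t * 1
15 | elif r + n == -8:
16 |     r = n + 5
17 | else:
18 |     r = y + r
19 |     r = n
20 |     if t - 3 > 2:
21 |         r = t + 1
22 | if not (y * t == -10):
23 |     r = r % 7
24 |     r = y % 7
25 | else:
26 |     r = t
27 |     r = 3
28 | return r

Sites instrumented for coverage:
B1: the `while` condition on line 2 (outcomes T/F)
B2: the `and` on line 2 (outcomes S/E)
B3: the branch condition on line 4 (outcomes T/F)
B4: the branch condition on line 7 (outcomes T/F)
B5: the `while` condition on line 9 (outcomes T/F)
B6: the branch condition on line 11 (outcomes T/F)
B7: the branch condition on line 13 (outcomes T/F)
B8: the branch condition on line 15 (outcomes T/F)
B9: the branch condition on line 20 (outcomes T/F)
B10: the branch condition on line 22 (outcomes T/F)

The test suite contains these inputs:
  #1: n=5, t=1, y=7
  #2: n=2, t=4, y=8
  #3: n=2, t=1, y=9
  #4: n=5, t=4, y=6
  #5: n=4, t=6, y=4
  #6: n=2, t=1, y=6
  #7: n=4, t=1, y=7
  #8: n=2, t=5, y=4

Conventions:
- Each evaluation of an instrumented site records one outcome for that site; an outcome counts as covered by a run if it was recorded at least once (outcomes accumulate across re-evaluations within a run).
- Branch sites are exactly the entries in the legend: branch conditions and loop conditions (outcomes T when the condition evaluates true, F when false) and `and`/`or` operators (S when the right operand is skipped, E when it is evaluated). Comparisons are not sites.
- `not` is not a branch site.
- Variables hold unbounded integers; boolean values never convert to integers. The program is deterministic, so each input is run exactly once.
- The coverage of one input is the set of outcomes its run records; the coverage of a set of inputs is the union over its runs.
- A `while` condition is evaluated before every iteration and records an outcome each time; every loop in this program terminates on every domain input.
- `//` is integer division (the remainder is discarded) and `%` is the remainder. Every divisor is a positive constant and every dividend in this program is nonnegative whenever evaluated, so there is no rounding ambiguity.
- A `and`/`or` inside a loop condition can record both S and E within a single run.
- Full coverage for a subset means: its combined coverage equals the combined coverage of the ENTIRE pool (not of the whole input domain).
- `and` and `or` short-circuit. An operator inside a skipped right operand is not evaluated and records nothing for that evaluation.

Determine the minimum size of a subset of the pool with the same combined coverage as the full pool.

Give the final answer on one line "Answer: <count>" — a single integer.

input #1 (n=5, t=1, y=7): events B2->E, B1->T, B2->E, B1->T, B2->S, B1->F, B3->T, B5->T, B5->T, B5->T, B5->T, B5->T, B5->T, B5->T, ...; covers B1=T, B1=F, B2=S, B2=E, B3=T, B5=T, B5=F, B6=T, B7=T, B10=T
input #2 (n=2, t=4, y=8): events B2->E, B1->T, B2->E, B1->T, B2->E, B1->T, B2->E, B1->T, B2->E, B1->T, B2->S, B1->F, B3->F, B4->F, ...; covers B1=T, B1=F, B2=S, B2=E, B3=F, B4=F, B5=T, B5=F, B6=F, B8=T, B10=T
input #3 (n=2, t=1, y=9): events B2->E, B1->T, B2->E, B1->T, B2->E, B1->T, B2->E, B1->T, B2->E, B1->T, B2->S, B1->F, B3->F, B4->T, ...; covers B1=T, B1=F, B2=S, B2=E, B3=F, B4=T, B5=T, B5=F, B6=F, B8=T, B10=T
input #4 (n=5, t=4, y=6): events B2->E, B1->T, B2->E, B1->T, B2->S, B1->F, B3->T, B5->T, B5->T, B5->T, B5->T, B5->T, B5->T, B5->T, ...; covers B1=T, B1=F, B2=S, B2=E, B3=T, B5=T, B5=F, B6=T, B7=T, B10=T
input #5 (n=4, t=6, y=4): events B2->E, B1->F, B3->T, B5->T, B5->T, B5->T, B5->T, B5->T, B5->T, B5->T, B5->T, B5->T, B5->T, B5->T, ...; covers B1=F, B2=E, B3=T, B5=T, B5=F, B6=T, B7=F, B10=T
input #6 (n=2, t=1, y=6): events B2->E, B1->T, B2->E, B1->T, B2->E, B1->T, B2->E, B1->T, B2->E, B1->T, B2->S, B1->F, B3->F, B4->T, ...; covers B1=T, B1=F, B2=S, B2=E, B3=F, B4=T, B5=T, B5=F, B6=F, B8=T, B10=T
input #7 (n=4, t=1, y=7): events B2->E, B1->T, B2->E, B1->T, B2->E, B1->T, B2->S, B1->F, B3->T, B5->T, B5->T, B5->T, B5->T, B5->T, ...; covers B1=T, B1=F, B2=S, B2=E, B3=T, B5=T, B5=F, B6=T, B7=F, B10=T
input #8 (n=2, t=5, y=4): events B2->E, B1->T, B2->E, B1->T, B2->E, B1->T, B2->E, B1->T, B2->E, B1->T, B2->S, B1->F, B3->F, B4->F, ...; covers B1=T, B1=F, B2=S, B2=E, B3=F, B4=F, B5=T, B5=F, B6=F, B8=T, B10=T
together the pool reaches 16 outcomes: B1=T, B1=F, B2=S, B2=E, B3=T, B3=F, B4=T, B4=F, B5=T, B5=F, B6=T, B6=F, B7=T, B7=F, B8=T, B10=T
every size-1 subset falls short of the 16 outcomes (best: 11/16)
every size-2 subset falls short of the 16 outcomes (best: 14/16)
every size-3 subset falls short of the 16 outcomes (best: 15/16)
the canonical winner is {1, 2, 3, 5}: size 4, full 16-outcome coverage, earliest index list among size-4 covers

Answer: 4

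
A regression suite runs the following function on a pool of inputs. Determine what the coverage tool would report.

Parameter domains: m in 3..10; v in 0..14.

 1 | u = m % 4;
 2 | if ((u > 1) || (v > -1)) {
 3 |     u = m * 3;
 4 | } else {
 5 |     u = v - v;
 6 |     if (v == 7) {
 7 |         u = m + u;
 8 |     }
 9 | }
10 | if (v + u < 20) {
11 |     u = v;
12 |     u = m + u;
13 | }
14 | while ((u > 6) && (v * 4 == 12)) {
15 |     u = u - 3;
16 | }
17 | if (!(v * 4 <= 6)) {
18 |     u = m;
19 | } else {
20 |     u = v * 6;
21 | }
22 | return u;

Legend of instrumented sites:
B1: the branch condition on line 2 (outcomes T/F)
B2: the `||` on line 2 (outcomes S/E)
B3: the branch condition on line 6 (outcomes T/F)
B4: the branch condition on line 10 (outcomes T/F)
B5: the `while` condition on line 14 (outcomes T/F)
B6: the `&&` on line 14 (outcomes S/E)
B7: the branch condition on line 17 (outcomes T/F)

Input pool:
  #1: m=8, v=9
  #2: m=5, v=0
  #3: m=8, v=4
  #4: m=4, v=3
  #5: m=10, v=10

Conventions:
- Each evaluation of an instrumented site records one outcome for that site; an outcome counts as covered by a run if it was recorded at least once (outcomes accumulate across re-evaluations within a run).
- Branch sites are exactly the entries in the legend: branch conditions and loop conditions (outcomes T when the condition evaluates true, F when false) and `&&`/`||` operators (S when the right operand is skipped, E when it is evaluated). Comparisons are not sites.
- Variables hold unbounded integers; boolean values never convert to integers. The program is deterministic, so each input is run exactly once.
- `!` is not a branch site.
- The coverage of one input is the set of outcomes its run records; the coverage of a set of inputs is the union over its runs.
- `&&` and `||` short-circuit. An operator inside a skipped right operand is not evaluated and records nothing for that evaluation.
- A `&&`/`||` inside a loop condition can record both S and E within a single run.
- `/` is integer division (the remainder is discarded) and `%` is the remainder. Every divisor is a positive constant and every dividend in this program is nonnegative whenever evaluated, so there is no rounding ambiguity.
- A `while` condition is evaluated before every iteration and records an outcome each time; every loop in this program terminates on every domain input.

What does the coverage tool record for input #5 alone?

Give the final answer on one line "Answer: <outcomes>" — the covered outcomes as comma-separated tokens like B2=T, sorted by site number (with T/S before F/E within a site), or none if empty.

Running input #5 (m=10, v=10), event by event:
  B2->S, B1->T, B4->F, B6->E, B5->F, B7->T
collecting distinct outcomes: B1=T, B2=S, B4=F, B5=F, B6=E, B7=T

Answer: B1=T, B2=S, B4=F, B5=F, B6=E, B7=T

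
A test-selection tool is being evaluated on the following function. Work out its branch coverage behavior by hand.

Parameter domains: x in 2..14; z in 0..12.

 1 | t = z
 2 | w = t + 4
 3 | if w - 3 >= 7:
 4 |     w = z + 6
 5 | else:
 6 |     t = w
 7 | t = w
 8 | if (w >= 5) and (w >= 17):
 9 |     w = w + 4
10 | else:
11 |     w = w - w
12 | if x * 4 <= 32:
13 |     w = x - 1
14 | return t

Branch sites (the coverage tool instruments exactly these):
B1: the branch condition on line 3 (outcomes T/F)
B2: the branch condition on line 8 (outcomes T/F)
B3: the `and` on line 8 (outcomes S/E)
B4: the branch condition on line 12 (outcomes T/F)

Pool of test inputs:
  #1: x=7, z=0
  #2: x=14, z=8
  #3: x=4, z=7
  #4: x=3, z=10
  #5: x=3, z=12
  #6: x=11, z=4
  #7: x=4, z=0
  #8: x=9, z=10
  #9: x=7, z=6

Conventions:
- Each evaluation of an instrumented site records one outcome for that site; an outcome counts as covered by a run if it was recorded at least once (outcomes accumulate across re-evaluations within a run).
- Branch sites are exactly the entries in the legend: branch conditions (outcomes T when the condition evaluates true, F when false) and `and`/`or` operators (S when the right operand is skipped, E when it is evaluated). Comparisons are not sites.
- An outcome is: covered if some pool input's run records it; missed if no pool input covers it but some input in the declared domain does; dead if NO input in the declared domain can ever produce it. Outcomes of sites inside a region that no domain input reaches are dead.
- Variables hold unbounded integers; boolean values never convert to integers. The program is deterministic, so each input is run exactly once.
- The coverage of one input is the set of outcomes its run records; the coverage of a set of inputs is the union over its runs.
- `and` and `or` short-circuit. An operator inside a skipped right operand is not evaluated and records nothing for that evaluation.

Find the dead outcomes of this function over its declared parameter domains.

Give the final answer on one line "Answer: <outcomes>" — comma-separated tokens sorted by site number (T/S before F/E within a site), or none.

running all 169 domain inputs and tallying outcomes:
  reachable outcomes have witnesses, e.g. B1=T (e.g. x=2, z=6), B1=F (e.g. x=2, z=0), B2=T (e.g. x=2, z=11), B2=F (e.g. x=2, z=0)

Answer: none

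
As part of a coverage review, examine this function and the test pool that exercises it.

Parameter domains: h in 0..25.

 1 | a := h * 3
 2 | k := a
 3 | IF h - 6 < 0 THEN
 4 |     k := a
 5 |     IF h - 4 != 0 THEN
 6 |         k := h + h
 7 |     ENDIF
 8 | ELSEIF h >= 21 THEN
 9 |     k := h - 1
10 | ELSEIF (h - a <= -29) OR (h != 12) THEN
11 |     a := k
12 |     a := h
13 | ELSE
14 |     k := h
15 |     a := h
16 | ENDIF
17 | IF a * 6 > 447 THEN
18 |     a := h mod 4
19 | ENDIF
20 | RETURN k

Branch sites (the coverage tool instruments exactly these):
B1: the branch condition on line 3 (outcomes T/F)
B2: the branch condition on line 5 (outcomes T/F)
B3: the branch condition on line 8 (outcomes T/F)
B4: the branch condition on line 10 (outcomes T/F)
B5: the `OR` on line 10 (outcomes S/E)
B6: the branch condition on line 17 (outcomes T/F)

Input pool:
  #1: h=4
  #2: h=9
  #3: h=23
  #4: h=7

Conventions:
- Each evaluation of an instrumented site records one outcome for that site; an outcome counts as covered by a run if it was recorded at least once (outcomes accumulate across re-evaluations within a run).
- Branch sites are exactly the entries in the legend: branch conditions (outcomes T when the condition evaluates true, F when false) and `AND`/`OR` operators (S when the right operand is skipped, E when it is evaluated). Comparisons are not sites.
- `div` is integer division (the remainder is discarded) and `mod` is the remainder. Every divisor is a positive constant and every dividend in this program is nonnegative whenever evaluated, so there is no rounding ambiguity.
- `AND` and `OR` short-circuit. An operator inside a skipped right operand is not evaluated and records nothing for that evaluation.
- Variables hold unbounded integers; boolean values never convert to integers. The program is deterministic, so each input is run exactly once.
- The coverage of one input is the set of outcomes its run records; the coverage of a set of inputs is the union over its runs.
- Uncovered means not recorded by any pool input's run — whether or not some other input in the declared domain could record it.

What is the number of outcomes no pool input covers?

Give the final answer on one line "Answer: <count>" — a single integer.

#1 (h=4) -> B1->T, B2->F, B6->F; covered: B1=T, B2=F, B6=F
#2 (h=9) -> B1->F, B3->F, B5->E, B4->T, B6->F; covered: B1=F, B3=F, B4=T, B5=E, B6=F
#3 (h=23) -> B1->F, B3->T, B6->F; covered: B1=F, B3=T, B6=F
#4 (h=7) -> B1->F, B3->F, B5->E, B4->T, B6->F; covered: B1=F, B3=F, B4=T, B5=E, B6=F
union over the pool: B1=T, B1=F, B2=F, B3=T, B3=F, B4=T, B5=E, B6=F
uncovered (4 of 12): B2=T, B4=F, B5=S, B6=T

Answer: 4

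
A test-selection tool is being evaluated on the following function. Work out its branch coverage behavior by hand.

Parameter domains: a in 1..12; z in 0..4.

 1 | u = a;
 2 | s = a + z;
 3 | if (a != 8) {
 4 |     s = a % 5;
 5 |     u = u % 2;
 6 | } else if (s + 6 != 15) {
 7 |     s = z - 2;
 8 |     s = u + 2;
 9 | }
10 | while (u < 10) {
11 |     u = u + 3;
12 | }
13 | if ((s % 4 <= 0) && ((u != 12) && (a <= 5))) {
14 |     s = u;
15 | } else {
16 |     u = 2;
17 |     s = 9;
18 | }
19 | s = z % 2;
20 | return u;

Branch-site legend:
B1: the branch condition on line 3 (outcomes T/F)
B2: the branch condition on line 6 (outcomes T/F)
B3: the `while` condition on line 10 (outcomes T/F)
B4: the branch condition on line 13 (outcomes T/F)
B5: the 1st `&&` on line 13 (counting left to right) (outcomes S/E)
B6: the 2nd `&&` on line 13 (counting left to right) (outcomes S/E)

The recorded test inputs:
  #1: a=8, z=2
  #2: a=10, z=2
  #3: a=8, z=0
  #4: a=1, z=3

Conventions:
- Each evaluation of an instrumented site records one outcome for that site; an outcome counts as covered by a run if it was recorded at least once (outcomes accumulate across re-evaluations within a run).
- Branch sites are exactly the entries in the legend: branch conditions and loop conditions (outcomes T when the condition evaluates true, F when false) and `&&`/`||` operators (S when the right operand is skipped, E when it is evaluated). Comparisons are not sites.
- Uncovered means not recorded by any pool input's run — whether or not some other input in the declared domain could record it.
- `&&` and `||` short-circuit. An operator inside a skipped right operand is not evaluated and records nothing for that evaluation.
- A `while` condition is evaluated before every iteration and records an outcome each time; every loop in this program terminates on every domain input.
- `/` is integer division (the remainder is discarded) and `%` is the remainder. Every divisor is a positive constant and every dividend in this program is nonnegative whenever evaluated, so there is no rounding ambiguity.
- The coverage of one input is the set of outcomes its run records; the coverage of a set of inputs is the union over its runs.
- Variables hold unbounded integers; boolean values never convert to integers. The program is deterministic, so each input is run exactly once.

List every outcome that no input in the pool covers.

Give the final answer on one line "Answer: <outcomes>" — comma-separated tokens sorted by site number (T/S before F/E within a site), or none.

#1 (a=8, z=2) -> B1->F, B2->T, B3->T, B3->F, B5->S, B4->F; covered: B1=F, B2=T, B3=T, B3=F, B4=F, B5=S
#2 (a=10, z=2) -> B1->T, B3->T, B3->T, B3->T, B3->T, B3->F, B5->E, B6->S, B4->F; covered: B1=T, B3=T, B3=F, B4=F, B5=E, B6=S
#3 (a=8, z=0) -> B1->F, B2->T, B3->T, B3->F, B5->S, B4->F; covered: B1=F, B2=T, B3=T, B3=F, B4=F, B5=S
#4 (a=1, z=3) -> B1->T, B3->T, B3->T, B3->T, B3->F, B5->S, B4->F; covered: B1=T, B3=T, B3=F, B4=F, B5=S
union over the pool: B1=T, B1=F, B2=T, B3=T, B3=F, B4=F, B5=S, B5=E, B6=S
uncovered (3 of 12): B2=F, B4=T, B6=E

Answer: B2=F, B4=T, B6=E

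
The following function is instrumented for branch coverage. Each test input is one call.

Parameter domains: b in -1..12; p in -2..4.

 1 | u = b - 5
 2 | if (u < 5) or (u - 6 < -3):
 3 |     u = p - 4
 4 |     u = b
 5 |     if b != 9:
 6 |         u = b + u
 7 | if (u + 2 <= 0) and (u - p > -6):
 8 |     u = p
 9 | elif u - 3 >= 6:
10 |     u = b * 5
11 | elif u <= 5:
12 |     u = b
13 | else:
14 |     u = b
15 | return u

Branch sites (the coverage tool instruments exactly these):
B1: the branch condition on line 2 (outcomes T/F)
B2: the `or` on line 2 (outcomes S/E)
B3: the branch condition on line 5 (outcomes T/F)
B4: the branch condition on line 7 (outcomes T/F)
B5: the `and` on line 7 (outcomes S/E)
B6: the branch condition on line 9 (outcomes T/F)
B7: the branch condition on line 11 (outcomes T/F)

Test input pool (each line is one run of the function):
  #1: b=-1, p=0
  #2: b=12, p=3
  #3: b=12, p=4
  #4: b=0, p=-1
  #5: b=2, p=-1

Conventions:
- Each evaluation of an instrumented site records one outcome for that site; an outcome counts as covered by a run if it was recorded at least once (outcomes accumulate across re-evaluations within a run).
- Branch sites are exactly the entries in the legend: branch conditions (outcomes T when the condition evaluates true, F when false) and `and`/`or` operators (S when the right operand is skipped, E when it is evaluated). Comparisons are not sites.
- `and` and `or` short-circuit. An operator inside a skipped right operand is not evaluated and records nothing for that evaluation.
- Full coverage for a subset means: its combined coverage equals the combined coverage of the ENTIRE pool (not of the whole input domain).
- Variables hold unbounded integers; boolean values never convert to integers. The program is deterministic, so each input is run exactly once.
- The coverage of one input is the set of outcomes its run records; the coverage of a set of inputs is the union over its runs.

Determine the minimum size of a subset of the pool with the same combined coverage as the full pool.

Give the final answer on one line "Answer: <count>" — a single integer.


input #1 (b=-1, p=0): events B2->S, B1->T, B3->T, B5->E, B4->T; covers B1=T, B2=S, B3=T, B4=T, B5=E
input #2 (b=12, p=3): events B2->E, B1->F, B5->S, B4->F, B6->F, B7->F; covers B1=F, B2=E, B4=F, B5=S, B6=F, B7=F
input #3 (b=12, p=4): events B2->E, B1->F, B5->S, B4->F, B6->F, B7->F; covers B1=F, B2=E, B4=F, B5=S, B6=F, B7=F
input #4 (b=0, p=-1): events B2->S, B1->T, B3->T, B5->S, B4->F, B6->F, B7->T; covers B1=T, B2=S, B3=T, B4=F, B5=S, B6=F, B7=T
input #5 (b=2, p=-1): events B2->S, B1->T, B3->T, B5->S, B4->F, B6->F, B7->T; covers B1=T, B2=S, B3=T, B4=F, B5=S, B6=F, B7=T
the full pool covers 12 outcomes: B1=T, B1=F, B2=S, B2=E, B3=T, B4=T, B4=F, B5=S, B5=E, B6=F, B7=T, B7=F
no size-1 subset reaches all 12 outcomes (best union: 7/12)
no size-2 subset reaches all 12 outcomes (best union: 11/12)
size 3: inputs {1, 2, 4} cover all 12 outcomes, and no lexicographically smaller subset of this size does
Answer: 3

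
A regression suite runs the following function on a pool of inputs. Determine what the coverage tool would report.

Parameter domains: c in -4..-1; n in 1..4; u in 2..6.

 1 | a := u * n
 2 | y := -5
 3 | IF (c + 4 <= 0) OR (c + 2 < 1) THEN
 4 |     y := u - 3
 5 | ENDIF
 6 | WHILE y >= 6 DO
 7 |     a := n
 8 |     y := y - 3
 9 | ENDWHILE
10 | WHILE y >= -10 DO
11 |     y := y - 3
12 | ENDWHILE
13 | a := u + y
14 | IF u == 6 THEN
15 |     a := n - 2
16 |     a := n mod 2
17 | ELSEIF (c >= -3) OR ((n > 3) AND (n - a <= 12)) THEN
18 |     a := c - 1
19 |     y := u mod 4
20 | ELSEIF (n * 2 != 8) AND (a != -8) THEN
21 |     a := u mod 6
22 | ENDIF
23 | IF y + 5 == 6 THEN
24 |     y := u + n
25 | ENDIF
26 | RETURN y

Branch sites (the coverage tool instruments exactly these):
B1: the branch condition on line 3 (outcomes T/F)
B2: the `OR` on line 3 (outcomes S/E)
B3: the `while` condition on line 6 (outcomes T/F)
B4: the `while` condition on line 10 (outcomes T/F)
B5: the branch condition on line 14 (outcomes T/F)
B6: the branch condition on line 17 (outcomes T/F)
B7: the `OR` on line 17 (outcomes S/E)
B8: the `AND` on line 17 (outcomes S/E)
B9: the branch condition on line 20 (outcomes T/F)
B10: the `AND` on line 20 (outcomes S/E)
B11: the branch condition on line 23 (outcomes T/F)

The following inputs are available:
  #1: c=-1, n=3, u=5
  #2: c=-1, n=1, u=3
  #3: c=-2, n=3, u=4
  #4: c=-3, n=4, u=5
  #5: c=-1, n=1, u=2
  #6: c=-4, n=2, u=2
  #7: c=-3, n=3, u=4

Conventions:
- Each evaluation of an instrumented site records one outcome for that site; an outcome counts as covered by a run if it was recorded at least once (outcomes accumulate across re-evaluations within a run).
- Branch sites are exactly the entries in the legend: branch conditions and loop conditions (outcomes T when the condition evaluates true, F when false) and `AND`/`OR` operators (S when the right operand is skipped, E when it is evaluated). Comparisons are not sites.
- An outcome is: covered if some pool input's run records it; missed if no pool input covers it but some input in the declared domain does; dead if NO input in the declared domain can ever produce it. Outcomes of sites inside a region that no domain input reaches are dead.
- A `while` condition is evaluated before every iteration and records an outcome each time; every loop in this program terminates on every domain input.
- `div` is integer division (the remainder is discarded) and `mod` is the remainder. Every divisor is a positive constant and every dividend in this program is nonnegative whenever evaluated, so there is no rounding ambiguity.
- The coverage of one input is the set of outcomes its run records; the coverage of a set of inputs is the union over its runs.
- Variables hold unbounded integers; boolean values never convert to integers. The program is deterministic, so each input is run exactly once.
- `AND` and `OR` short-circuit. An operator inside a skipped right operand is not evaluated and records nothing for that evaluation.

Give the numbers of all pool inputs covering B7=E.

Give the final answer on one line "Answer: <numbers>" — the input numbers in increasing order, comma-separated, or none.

input #1 (c=-1, n=3, u=5): never hits B7=E
input #2 (c=-1, n=1, u=3): never hits B7=E
input #3 (c=-2, n=3, u=4): never hits B7=E
input #4 (c=-3, n=4, u=5): never hits B7=E
input #5 (c=-1, n=1, u=2): never hits B7=E
input #6 (c=-4, n=2, u=2): hits B7=E
input #7 (c=-3, n=3, u=4): never hits B7=E

Answer: 6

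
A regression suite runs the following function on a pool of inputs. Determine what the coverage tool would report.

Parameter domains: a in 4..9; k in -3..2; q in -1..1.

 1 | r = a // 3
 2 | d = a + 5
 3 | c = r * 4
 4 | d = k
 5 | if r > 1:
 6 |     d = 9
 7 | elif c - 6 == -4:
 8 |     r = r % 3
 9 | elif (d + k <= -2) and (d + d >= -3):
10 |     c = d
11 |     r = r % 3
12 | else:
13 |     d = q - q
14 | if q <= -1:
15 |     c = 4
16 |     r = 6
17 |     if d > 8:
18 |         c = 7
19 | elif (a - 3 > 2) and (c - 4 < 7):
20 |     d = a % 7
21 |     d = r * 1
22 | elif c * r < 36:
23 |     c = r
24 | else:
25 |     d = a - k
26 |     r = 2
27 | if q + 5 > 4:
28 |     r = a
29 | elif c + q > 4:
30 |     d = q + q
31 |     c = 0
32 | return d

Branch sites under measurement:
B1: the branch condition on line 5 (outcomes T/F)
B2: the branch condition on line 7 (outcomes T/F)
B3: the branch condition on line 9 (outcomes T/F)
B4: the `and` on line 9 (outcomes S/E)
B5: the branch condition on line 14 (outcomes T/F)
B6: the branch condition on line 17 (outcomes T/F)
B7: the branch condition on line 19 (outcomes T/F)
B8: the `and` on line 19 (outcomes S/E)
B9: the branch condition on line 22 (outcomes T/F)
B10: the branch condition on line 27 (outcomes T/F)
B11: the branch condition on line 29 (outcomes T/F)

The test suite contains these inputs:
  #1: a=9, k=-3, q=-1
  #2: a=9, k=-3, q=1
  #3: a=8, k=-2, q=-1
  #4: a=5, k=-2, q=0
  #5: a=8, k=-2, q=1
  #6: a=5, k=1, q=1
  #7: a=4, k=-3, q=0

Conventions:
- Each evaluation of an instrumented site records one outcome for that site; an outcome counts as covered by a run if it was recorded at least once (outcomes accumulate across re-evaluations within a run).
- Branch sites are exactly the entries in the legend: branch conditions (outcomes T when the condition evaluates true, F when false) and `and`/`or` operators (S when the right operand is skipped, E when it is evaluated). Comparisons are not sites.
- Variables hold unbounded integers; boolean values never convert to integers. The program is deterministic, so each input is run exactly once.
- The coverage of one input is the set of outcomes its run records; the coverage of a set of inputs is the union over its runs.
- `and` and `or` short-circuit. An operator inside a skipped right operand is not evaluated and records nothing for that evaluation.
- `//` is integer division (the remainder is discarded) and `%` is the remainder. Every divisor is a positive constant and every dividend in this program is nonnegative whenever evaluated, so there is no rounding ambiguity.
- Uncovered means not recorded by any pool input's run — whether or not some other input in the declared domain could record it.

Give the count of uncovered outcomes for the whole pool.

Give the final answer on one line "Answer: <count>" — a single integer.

#1 (a=9, k=-3, q=-1) -> covered: B1=T, B5=T, B6=T, B10=F, B11=T
#2 (a=9, k=-3, q=1) -> covered: B1=T, B5=F, B7=F, B8=E, B9=F, B10=T
#3 (a=8, k=-2, q=-1) -> covered: B1=T, B5=T, B6=T, B10=F, B11=T
#4 (a=5, k=-2, q=0) -> covered: B1=F, B2=F, B3=F, B4=E, B5=F, B7=F, B8=S, B9=T, B10=T
#5 (a=8, k=-2, q=1) -> covered: B1=T, B5=F, B7=T, B8=E, B10=T
#6 (a=5, k=1, q=1) -> covered: B1=F, B2=F, B3=F, B4=S, B5=F, B7=F, B8=S, B9=T, B10=T
#7 (a=4, k=-3, q=0) -> covered: B1=F, B2=F, B3=F, B4=E, B5=F, B7=F, B8=S, B9=T, B10=T
union over the pool: B1=T, B1=F, B2=F, B3=F, B4=S, B4=E, B5=T, B5=F, B6=T, B7=T, B7=F, B8=S, B8=E, B9=T, B9=F, B10=T, B10=F, B11=T
uncovered (4 of 22): B2=T, B3=T, B6=F, B11=F

Answer: 4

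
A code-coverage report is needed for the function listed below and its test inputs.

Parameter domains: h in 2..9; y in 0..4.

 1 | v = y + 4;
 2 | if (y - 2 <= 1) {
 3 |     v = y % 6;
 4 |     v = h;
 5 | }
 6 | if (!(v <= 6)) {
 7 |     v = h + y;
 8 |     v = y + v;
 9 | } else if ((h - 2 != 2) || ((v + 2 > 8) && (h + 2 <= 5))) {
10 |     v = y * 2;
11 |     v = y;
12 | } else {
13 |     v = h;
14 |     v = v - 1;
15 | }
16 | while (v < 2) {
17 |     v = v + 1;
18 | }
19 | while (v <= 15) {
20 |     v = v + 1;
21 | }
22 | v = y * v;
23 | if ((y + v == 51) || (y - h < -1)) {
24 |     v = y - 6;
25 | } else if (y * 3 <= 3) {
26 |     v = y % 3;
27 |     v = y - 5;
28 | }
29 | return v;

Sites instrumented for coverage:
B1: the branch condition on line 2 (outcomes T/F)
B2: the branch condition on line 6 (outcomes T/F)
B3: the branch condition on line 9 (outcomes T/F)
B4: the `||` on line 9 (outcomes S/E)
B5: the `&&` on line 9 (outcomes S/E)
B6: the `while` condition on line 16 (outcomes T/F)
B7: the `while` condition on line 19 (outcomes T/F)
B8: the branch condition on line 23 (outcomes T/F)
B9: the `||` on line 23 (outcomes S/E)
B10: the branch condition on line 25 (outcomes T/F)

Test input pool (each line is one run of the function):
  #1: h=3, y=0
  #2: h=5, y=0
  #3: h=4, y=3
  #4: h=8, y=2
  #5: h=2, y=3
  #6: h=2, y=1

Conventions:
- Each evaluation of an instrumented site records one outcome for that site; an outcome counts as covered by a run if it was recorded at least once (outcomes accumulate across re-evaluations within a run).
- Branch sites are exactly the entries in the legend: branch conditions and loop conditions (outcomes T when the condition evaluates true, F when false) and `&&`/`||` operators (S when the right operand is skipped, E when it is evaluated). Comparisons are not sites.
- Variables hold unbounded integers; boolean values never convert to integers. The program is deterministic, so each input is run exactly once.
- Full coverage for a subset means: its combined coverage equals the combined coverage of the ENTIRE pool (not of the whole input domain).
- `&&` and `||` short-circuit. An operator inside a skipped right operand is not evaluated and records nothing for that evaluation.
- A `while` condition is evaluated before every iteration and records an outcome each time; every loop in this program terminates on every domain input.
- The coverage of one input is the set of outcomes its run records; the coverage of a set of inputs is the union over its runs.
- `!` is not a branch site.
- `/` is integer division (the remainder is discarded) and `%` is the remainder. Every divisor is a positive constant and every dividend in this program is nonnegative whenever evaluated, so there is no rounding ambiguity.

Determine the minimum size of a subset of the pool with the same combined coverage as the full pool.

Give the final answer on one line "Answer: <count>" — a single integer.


input #1 (h=3, y=0): covers B1=T, B2=F, B3=T, B4=S, B6=T, B6=F, B7=T, B7=F, B8=T, B9=E
input #2 (h=5, y=0): covers B1=T, B2=F, B3=T, B4=S, B6=T, B6=F, B7=T, B7=F, B8=T, B9=E
input #3 (h=4, y=3): covers B1=T, B2=F, B3=F, B4=E, B5=S, B6=F, B7=T, B7=F, B8=T, B9=S
input #4 (h=8, y=2): covers B1=T, B2=T, B6=F, B7=T, B7=F, B8=T, B9=E
input #5 (h=2, y=3): covers B1=T, B2=F, B3=T, B4=S, B6=F, B7=T, B7=F, B8=T, B9=S
input #6 (h=2, y=1): covers B1=T, B2=F, B3=T, B4=S, B6=T, B6=F, B7=T, B7=F, B8=F, B9=E, B10=T
pool-wide coverage (17 outcomes): B1=T, B2=T, B2=F, B3=T, B3=F, B4=S, B4=E, B5=S, B6=T, B6=F, B7=T, B7=F, B8=T, B8=F, B9=S, B9=E, B10=T
checked all size-1 subsets: none covers 17 outcomes (max 11/17)
checked all size-2 subsets: none covers 17 outcomes (max 16/17)
size 3: inputs {3, 4, 6} cover all 17 outcomes, and no lexicographically smaller subset of this size does
Answer: 3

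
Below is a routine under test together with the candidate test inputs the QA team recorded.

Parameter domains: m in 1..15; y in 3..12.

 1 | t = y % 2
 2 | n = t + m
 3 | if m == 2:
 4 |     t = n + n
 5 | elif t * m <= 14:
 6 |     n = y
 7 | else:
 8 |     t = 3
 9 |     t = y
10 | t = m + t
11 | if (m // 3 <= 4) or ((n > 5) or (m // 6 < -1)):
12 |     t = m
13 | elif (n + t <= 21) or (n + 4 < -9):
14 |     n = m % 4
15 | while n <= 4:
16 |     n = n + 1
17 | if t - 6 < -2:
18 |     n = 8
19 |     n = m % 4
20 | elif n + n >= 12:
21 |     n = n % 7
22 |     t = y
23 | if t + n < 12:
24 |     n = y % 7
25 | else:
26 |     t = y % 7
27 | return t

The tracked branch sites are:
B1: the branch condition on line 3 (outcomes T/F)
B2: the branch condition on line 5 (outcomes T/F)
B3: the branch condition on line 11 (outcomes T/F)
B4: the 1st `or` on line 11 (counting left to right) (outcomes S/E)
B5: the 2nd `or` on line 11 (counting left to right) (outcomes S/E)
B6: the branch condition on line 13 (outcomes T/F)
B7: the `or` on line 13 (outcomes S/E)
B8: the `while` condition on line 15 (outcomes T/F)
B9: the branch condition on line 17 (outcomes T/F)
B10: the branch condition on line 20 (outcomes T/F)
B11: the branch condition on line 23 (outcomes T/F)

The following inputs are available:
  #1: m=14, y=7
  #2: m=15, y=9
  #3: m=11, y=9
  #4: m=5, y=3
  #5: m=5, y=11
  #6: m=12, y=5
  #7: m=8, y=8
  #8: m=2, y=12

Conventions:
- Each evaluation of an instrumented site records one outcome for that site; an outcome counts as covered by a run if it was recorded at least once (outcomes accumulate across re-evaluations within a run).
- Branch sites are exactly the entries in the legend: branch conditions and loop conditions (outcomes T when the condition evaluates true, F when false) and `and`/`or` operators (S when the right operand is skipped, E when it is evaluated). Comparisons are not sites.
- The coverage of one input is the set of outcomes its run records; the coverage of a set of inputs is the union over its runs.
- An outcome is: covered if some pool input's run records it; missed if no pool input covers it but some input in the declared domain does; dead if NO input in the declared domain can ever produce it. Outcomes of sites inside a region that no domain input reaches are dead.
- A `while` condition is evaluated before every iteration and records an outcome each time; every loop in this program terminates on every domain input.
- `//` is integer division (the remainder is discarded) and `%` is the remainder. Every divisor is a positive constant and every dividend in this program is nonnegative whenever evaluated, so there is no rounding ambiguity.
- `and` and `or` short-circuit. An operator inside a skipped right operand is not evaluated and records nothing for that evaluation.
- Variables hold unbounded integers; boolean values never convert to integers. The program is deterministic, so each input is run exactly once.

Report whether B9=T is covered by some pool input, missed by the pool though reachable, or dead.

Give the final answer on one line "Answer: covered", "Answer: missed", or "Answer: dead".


B9=T is recorded by pool input(s) 8 -> covered
Answer: covered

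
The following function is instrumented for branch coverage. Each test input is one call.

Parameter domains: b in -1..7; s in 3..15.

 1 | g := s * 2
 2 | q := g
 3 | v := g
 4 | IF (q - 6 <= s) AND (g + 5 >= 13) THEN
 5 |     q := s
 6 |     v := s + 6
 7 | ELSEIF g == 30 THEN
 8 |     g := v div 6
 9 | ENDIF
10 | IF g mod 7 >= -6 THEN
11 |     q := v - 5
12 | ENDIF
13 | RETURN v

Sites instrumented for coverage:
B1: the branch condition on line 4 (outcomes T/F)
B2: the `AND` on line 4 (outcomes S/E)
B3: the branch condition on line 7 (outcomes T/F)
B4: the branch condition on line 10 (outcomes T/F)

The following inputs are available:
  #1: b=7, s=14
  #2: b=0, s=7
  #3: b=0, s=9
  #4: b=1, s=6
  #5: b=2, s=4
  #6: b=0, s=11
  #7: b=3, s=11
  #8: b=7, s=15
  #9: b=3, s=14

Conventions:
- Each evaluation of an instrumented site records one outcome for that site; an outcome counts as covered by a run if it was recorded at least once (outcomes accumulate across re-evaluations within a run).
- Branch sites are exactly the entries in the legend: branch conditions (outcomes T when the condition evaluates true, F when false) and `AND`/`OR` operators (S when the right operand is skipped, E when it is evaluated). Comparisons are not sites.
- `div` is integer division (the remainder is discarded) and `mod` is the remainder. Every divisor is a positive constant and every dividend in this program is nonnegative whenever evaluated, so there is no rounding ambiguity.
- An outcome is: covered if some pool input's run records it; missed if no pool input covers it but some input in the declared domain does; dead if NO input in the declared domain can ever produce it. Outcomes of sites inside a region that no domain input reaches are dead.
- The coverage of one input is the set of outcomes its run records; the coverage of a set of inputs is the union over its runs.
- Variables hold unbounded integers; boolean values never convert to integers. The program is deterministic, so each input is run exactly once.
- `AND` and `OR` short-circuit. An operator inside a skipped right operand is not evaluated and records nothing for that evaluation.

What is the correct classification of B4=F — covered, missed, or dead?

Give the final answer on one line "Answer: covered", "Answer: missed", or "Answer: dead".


no pool input records B4=F
checking all 117 inputs in the declared domain: B4=F is never recorded -> dead
Answer: dead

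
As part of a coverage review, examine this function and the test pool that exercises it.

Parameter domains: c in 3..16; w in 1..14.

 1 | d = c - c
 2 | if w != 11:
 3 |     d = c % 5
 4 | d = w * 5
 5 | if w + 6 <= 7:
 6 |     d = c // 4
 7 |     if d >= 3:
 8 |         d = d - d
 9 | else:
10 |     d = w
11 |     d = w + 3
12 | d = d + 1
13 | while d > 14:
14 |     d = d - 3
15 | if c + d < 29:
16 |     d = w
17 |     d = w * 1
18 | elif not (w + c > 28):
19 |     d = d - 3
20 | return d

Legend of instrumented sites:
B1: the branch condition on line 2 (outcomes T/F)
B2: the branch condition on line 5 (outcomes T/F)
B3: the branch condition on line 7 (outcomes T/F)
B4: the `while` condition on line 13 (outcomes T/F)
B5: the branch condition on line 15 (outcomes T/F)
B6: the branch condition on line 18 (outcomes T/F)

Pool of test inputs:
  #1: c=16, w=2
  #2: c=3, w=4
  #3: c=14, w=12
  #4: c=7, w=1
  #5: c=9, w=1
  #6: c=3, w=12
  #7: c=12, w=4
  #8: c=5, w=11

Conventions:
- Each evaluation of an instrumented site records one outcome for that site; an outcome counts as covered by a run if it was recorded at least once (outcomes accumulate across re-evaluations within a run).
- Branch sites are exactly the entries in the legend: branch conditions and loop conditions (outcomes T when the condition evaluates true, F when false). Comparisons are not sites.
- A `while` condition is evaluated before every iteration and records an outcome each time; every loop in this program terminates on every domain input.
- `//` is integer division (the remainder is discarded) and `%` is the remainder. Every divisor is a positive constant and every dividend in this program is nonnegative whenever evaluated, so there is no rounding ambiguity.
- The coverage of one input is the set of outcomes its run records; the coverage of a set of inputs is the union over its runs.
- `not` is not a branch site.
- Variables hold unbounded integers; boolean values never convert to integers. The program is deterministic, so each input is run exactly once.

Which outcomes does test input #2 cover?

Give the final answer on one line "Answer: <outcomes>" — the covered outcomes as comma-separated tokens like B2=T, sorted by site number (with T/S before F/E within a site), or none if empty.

Simulating input #2 (c=3, w=4) step by step:
  B1->T, B2->F, B4->F, B5->T
as a set, this run covers: B1=T, B2=F, B4=F, B5=T

Answer: B1=T, B2=F, B4=F, B5=T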